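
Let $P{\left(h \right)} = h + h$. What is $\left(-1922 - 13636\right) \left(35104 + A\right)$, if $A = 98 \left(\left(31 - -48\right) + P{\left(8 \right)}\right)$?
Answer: $-690993012$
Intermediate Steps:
$P{\left(h \right)} = 2 h$
$A = 9310$ ($A = 98 \left(\left(31 - -48\right) + 2 \cdot 8\right) = 98 \left(\left(31 + 48\right) + 16\right) = 98 \left(79 + 16\right) = 98 \cdot 95 = 9310$)
$\left(-1922 - 13636\right) \left(35104 + A\right) = \left(-1922 - 13636\right) \left(35104 + 9310\right) = \left(-1922 - 13636\right) 44414 = \left(-15558\right) 44414 = -690993012$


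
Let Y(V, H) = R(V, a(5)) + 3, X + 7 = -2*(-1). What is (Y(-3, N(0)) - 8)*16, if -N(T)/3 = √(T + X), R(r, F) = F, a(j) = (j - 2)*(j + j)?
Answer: 400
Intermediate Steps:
a(j) = 2*j*(-2 + j) (a(j) = (-2 + j)*(2*j) = 2*j*(-2 + j))
X = -5 (X = -7 - 2*(-1) = -7 + 2 = -5)
N(T) = -3*√(-5 + T) (N(T) = -3*√(T - 5) = -3*√(-5 + T))
Y(V, H) = 33 (Y(V, H) = 2*5*(-2 + 5) + 3 = 2*5*3 + 3 = 30 + 3 = 33)
(Y(-3, N(0)) - 8)*16 = (33 - 8)*16 = 25*16 = 400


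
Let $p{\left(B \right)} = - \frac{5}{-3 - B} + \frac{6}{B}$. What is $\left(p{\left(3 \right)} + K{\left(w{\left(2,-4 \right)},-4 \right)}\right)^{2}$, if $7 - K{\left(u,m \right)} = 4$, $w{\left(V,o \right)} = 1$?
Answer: $\frac{1225}{36} \approx 34.028$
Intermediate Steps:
$K{\left(u,m \right)} = 3$ ($K{\left(u,m \right)} = 7 - 4 = 3$)
$\left(p{\left(3 \right)} + K{\left(w{\left(2,-4 \right)},-4 \right)}\right)^{2} = \left(\frac{18 + 11 \cdot 3}{3 \left(3 + 3\right)} + 3\right)^{2} = \left(\frac{18 + 33}{3 \cdot 6} + 3\right)^{2} = \left(\frac{1}{3} \cdot \frac{1}{6} \cdot 51 + 3\right)^{2} = \left(\frac{17}{6} + 3\right)^{2} = \left(\frac{35}{6}\right)^{2} = \frac{1225}{36}$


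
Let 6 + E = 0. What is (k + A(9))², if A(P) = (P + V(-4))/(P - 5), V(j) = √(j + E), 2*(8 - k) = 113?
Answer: (185 - I*√10)²/16 ≈ 2138.4 - 73.128*I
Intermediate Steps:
E = -6 (E = -6 + 0 = -6)
k = -97/2 (k = 8 - ½*113 = 8 - 113/2 = -97/2 ≈ -48.500)
V(j) = √(-6 + j) (V(j) = √(j - 6) = √(-6 + j))
A(P) = (P + I*√10)/(-5 + P) (A(P) = (P + √(-6 - 4))/(P - 5) = (P + √(-10))/(-5 + P) = (P + I*√10)/(-5 + P))
(k + A(9))² = (-97/2 + (9 + I*√10)/(-5 + 9))² = (-97/2 + (9 + I*√10)/4)² = (-97/2 + (9/4 + I*√10/4))² = (-185/4 + I*√10/4)²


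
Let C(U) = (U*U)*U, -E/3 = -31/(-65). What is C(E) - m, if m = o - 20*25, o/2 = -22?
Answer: 148591643/274625 ≈ 541.07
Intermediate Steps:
o = -44 (o = 2*(-22) = -44)
E = -93/65 (E = -(-93)/(-65) = -(-93)*(-1)/65 = -3*31/65 = -93/65 ≈ -1.4308)
C(U) = U**3 (C(U) = U**2*U = U**3)
m = -544 (m = -44 - 20*25 = -44 - 500 = -544)
C(E) - m = (-93/65)**3 - 1*(-544) = -804357/274625 + 544 = 148591643/274625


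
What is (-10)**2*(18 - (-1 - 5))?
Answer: 2400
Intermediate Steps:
(-10)**2*(18 - (-1 - 5)) = 100*(18 - (-6)) = 100*(18 - 1*(-6)) = 100*(18 + 6) = 100*24 = 2400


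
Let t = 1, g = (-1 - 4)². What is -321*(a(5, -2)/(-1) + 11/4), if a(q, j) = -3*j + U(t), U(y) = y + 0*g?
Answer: 5457/4 ≈ 1364.3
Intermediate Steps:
g = 25 (g = (-5)² = 25)
U(y) = y (U(y) = y + 0*25 = y + 0 = y)
a(q, j) = 1 - 3*j (a(q, j) = -3*j + 1 = 1 - 3*j)
-321*(a(5, -2)/(-1) + 11/4) = -321*((1 - 3*(-2))/(-1) + 11/4) = -321*((1 + 6)*(-1) + 11*(¼)) = -321*(7*(-1) + 11/4) = -321*(-7 + 11/4) = -321*(-17/4) = 5457/4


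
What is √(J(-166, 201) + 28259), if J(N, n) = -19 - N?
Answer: √28406 ≈ 168.54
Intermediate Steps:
√(J(-166, 201) + 28259) = √((-19 - 1*(-166)) + 28259) = √((-19 + 166) + 28259) = √(147 + 28259) = √28406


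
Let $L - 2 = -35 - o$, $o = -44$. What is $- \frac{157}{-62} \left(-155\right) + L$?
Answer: $- \frac{763}{2} \approx -381.5$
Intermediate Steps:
$L = 11$ ($L = 2 - -9 = 2 + \left(-35 + 44\right) = 2 + 9 = 11$)
$- \frac{157}{-62} \left(-155\right) + L = - \frac{157}{-62} \left(-155\right) + 11 = \left(-157\right) \left(- \frac{1}{62}\right) \left(-155\right) + 11 = \frac{157}{62} \left(-155\right) + 11 = - \frac{785}{2} + 11 = - \frac{763}{2}$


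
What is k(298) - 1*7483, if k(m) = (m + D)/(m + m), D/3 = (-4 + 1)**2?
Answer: -4459543/596 ≈ -7482.5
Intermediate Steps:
D = 27 (D = 3*(-4 + 1)**2 = 3*(-3)**2 = 3*9 = 27)
k(m) = (27 + m)/(2*m) (k(m) = (m + 27)/(m + m) = (27 + m)/((2*m)) = (27 + m)*(1/(2*m)) = (27 + m)/(2*m))
k(298) - 1*7483 = (1/2)*(27 + 298)/298 - 1*7483 = (1/2)*(1/298)*325 - 7483 = 325/596 - 7483 = -4459543/596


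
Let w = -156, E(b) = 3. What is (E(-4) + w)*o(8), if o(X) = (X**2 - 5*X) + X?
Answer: -4896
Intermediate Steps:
o(X) = X**2 - 4*X
(E(-4) + w)*o(8) = (3 - 156)*(8*(-4 + 8)) = -1224*4 = -153*32 = -4896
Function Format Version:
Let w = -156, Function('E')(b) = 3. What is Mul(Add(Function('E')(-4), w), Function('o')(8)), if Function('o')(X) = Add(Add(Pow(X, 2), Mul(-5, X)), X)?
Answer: -4896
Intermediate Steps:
Function('o')(X) = Add(Pow(X, 2), Mul(-4, X))
Mul(Add(Function('E')(-4), w), Function('o')(8)) = Mul(Add(3, -156), Mul(8, Add(-4, 8))) = Mul(-153, Mul(8, 4)) = Mul(-153, 32) = -4896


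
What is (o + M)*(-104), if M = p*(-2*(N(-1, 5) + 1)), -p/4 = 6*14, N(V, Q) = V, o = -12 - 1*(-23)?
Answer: -1144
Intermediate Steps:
o = 11 (o = -12 + 23 = 11)
p = -336 (p = -24*14 = -4*84 = -336)
M = 0 (M = -(-672)*(-1 + 1) = -(-672)*0 = -336*0 = 0)
(o + M)*(-104) = (11 + 0)*(-104) = 11*(-104) = -1144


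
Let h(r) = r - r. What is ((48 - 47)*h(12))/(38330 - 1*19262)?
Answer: 0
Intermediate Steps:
h(r) = 0
((48 - 47)*h(12))/(38330 - 1*19262) = ((48 - 47)*0)/(38330 - 1*19262) = (1*0)/(38330 - 19262) = 0/19068 = 0*(1/19068) = 0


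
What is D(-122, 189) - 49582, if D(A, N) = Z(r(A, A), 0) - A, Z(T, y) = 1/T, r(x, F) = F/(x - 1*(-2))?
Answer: -3017000/61 ≈ -49459.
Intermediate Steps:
r(x, F) = F/(2 + x) (r(x, F) = F/(x + 2) = F/(2 + x))
D(A, N) = -A + (2 + A)/A (D(A, N) = 1/(A/(2 + A)) - A = (2 + A)/A - A = -A + (2 + A)/A)
D(-122, 189) - 49582 = (1 - 1*(-122) + 2/(-122)) - 49582 = (1 + 122 + 2*(-1/122)) - 49582 = (1 + 122 - 1/61) - 49582 = 7502/61 - 49582 = -3017000/61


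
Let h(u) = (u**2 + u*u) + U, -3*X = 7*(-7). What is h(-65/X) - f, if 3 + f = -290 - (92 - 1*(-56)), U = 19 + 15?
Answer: 1216525/2401 ≈ 506.67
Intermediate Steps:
X = 49/3 (X = -7*(-7)/3 = -1/3*(-49) = 49/3 ≈ 16.333)
U = 34
f = -441 (f = -3 + (-290 - (92 - 1*(-56))) = -3 + (-290 - (92 + 56)) = -3 + (-290 - 1*148) = -3 + (-290 - 148) = -3 - 438 = -441)
h(u) = 34 + 2*u**2 (h(u) = (u**2 + u*u) + 34 = (u**2 + u**2) + 34 = 2*u**2 + 34 = 34 + 2*u**2)
h(-65/X) - f = (34 + 2*(-65/49/3)**2) - 1*(-441) = (34 + 2*(-65*3/49)**2) + 441 = (34 + 2*(-195/49)**2) + 441 = (34 + 2*(38025/2401)) + 441 = (34 + 76050/2401) + 441 = 157684/2401 + 441 = 1216525/2401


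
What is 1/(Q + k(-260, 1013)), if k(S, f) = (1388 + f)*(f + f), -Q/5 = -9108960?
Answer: 1/50409226 ≈ 1.9838e-8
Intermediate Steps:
Q = 45544800 (Q = -5*(-9108960) = 45544800)
k(S, f) = 2*f*(1388 + f) (k(S, f) = (1388 + f)*(2*f) = 2*f*(1388 + f))
1/(Q + k(-260, 1013)) = 1/(45544800 + 2*1013*(1388 + 1013)) = 1/(45544800 + 2*1013*2401) = 1/(45544800 + 4864426) = 1/50409226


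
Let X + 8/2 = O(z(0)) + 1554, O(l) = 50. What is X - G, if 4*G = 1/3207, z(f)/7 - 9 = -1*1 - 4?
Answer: 20524799/12828 ≈ 1600.0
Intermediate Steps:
z(f) = 28 (z(f) = 63 + 7*(-1*1 - 4) = 63 + 7*(-1 - 4) = 63 + 7*(-5) = 63 - 35 = 28)
G = 1/12828 (G = (1/4)/3207 = (1/4)*(1/3207) = 1/12828 ≈ 7.7954e-5)
X = 1600 (X = -4 + (50 + 1554) = -4 + 1604 = 1600)
X - G = 1600 - 1*1/12828 = 1600 - 1/12828 = 20524799/12828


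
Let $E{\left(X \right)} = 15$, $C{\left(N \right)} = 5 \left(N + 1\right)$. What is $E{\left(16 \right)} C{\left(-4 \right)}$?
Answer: $-225$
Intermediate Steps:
$C{\left(N \right)} = 5 + 5 N$ ($C{\left(N \right)} = 5 \left(1 + N\right) = 5 + 5 N$)
$E{\left(16 \right)} C{\left(-4 \right)} = 15 \left(5 + 5 \left(-4\right)\right) = 15 \left(5 - 20\right) = 15 \left(-15\right) = -225$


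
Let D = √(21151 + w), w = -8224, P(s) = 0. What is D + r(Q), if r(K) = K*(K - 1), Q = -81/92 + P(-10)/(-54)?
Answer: 14013/8464 + √12927 ≈ 115.35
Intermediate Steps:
Q = -81/92 (Q = -81/92 + 0/(-54) = -81*1/92 + 0*(-1/54) = -81/92 + 0 = -81/92 ≈ -0.88043)
r(K) = K*(-1 + K)
D = √12927 (D = √(21151 - 8224) = √12927 ≈ 113.70)
D + r(Q) = √12927 - 81*(-1 - 81/92)/92 = √12927 - 81/92*(-173/92) = √12927 + 14013/8464 = 14013/8464 + √12927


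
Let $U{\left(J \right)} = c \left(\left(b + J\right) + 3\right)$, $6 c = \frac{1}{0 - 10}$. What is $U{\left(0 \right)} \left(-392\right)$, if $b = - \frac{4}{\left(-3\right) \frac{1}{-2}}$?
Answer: $\frac{98}{45} \approx 2.1778$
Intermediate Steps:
$b = - \frac{8}{3}$ ($b = - \frac{4}{\left(-3\right) \left(- \frac{1}{2}\right)} = - \frac{4}{\frac{3}{2}} = \left(-4\right) \frac{2}{3} = - \frac{8}{3} \approx -2.6667$)
$c = - \frac{1}{60}$ ($c = \frac{1}{6 \left(0 - 10\right)} = \frac{1}{6 \left(-10\right)} = \frac{1}{6} \left(- \frac{1}{10}\right) = - \frac{1}{60} \approx -0.016667$)
$U{\left(J \right)} = - \frac{1}{180} - \frac{J}{60}$ ($U{\left(J \right)} = - \frac{\left(- \frac{8}{3} + J\right) + 3}{60} = - \frac{\frac{1}{3} + J}{60} = - \frac{1}{180} - \frac{J}{60}$)
$U{\left(0 \right)} \left(-392\right) = \left(- \frac{1}{180} - 0\right) \left(-392\right) = \left(- \frac{1}{180} + 0\right) \left(-392\right) = \left(- \frac{1}{180}\right) \left(-392\right) = \frac{98}{45}$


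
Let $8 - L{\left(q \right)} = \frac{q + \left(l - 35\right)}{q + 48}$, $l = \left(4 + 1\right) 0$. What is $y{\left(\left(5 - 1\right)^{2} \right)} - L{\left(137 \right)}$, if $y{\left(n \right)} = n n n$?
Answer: $\frac{756382}{185} \approx 4088.6$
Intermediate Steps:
$l = 0$ ($l = 5 \cdot 0 = 0$)
$y{\left(n \right)} = n^{3}$ ($y{\left(n \right)} = n^{2} n = n^{3}$)
$L{\left(q \right)} = 8 - \frac{-35 + q}{48 + q}$ ($L{\left(q \right)} = 8 - \frac{q + \left(0 - 35\right)}{q + 48} = 8 - \frac{q - 35}{48 + q} = 8 - \frac{-35 + q}{48 + q}$)
$y{\left(\left(5 - 1\right)^{2} \right)} - L{\left(137 \right)} = \left(\left(5 - 1\right)^{2}\right)^{3} - \frac{419 + 7 \cdot 137}{48 + 137} = \left(4^{2}\right)^{3} - \frac{419 + 959}{185} = 16^{3} - \frac{1}{185} \cdot 1378 = 4096 - \frac{1378}{185} = \frac{756382}{185}$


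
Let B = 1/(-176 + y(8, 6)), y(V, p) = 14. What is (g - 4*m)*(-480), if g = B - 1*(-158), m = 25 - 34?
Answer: -2514160/27 ≈ -93117.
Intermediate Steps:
m = -9
B = -1/162 (B = 1/(-176 + 14) = 1/(-162) = -1/162 ≈ -0.0061728)
g = 25595/162 (g = -1/162 - 1*(-158) = -1/162 + 158 = 25595/162 ≈ 157.99)
(g - 4*m)*(-480) = (25595/162 - 4*(-9))*(-480) = (25595/162 + 36)*(-480) = (31427/162)*(-480) = -2514160/27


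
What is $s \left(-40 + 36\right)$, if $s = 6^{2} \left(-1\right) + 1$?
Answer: $140$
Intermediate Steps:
$s = -35$ ($s = 36 \left(-1\right) + 1 = -36 + 1 = -35$)
$s \left(-40 + 36\right) = - 35 \left(-40 + 36\right) = \left(-35\right) \left(-4\right) = 140$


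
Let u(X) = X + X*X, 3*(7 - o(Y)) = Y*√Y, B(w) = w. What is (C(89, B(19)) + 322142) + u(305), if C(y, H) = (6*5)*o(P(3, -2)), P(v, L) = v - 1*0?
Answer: 415682 - 30*√3 ≈ 4.1563e+5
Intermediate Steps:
P(v, L) = v (P(v, L) = v + 0 = v)
o(Y) = 7 - Y^(3/2)/3 (o(Y) = 7 - Y*√Y/3 = 7 - Y^(3/2)/3)
u(X) = X + X²
C(y, H) = 210 - 30*√3 (C(y, H) = (6*5)*(7 - √3) = 30*(7 - √3) = 210 - 30*√3)
(C(89, B(19)) + 322142) + u(305) = ((210 - 30*√3) + 322142) + 305*(1 + 305) = (322352 - 30*√3) + 305*306 = (322352 - 30*√3) + 93330 = 415682 - 30*√3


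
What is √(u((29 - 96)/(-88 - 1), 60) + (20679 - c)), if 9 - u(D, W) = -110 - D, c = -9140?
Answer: 3*√26349429/89 ≈ 173.03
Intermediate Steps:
u(D, W) = 119 + D (u(D, W) = 9 - (-110 - D) = 9 + (110 + D) = 119 + D)
√(u((29 - 96)/(-88 - 1), 60) + (20679 - c)) = √((119 + (29 - 96)/(-88 - 1)) + (20679 - 1*(-9140))) = √((119 - 67/(-89)) + (20679 + 9140)) = √((119 - 67*(-1/89)) + 29819) = √((119 + 67/89) + 29819) = √(10658/89 + 29819) = √(2664549/89) = 3*√26349429/89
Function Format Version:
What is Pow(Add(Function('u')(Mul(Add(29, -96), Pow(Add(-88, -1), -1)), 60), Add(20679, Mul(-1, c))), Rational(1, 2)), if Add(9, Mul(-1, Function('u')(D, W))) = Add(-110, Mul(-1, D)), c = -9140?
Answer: Mul(Rational(3, 89), Pow(26349429, Rational(1, 2))) ≈ 173.03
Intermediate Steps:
Function('u')(D, W) = Add(119, D) (Function('u')(D, W) = Add(9, Mul(-1, Add(-110, Mul(-1, D)))) = Add(9, Add(110, D)) = Add(119, D))
Pow(Add(Function('u')(Mul(Add(29, -96), Pow(Add(-88, -1), -1)), 60), Add(20679, Mul(-1, c))), Rational(1, 2)) = Pow(Add(Add(119, Mul(Add(29, -96), Pow(Add(-88, -1), -1))), Add(20679, Mul(-1, -9140))), Rational(1, 2)) = Pow(Add(Add(119, Mul(-67, Pow(-89, -1))), Add(20679, 9140)), Rational(1, 2)) = Pow(Add(Add(119, Mul(-67, Rational(-1, 89))), 29819), Rational(1, 2)) = Pow(Add(Add(119, Rational(67, 89)), 29819), Rational(1, 2)) = Pow(Add(Rational(10658, 89), 29819), Rational(1, 2)) = Pow(Rational(2664549, 89), Rational(1, 2)) = Mul(Rational(3, 89), Pow(26349429, Rational(1, 2)))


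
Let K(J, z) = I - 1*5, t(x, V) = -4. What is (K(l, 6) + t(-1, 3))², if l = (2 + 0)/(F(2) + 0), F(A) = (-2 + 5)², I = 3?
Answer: 36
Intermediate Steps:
F(A) = 9 (F(A) = 3² = 9)
l = 2/9 (l = (2 + 0)/(9 + 0) = 2/9 ≈ 0.22222)
K(J, z) = -2 (K(J, z) = 3 - 1*5 = 3 - 5 = -2)
(K(l, 6) + t(-1, 3))² = (-2 - 4)² = (-6)² = 36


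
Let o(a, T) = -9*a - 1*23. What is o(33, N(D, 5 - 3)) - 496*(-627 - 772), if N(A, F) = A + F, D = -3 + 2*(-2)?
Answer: 693584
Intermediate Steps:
D = -7 (D = -3 - 4 = -7)
o(a, T) = -23 - 9*a (o(a, T) = -9*a - 23 = -23 - 9*a)
o(33, N(D, 5 - 3)) - 496*(-627 - 772) = (-23 - 9*33) - 496*(-627 - 772) = (-23 - 297) - 496*(-1399) = -320 + 693904 = 693584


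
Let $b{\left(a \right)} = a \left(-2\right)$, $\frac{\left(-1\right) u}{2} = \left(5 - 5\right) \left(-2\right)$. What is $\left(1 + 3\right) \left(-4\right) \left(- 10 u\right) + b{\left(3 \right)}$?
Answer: $-6$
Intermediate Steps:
$u = 0$ ($u = - 2 \left(5 - 5\right) \left(-2\right) = - 2 \cdot 0 \left(-2\right) = \left(-2\right) 0 = 0$)
$b{\left(a \right)} = - 2 a$
$\left(1 + 3\right) \left(-4\right) \left(- 10 u\right) + b{\left(3 \right)} = \left(1 + 3\right) \left(-4\right) \left(\left(-10\right) 0\right) - 6 = 4 \left(-4\right) 0 - 6 = \left(-16\right) 0 - 6 = 0 - 6 = -6$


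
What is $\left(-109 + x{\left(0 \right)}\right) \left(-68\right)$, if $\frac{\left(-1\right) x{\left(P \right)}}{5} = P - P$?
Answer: $7412$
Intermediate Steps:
$x{\left(P \right)} = 0$ ($x{\left(P \right)} = - 5 \left(P - P\right) = \left(-5\right) 0 = 0$)
$\left(-109 + x{\left(0 \right)}\right) \left(-68\right) = \left(-109 + 0\right) \left(-68\right) = \left(-109\right) \left(-68\right) = 7412$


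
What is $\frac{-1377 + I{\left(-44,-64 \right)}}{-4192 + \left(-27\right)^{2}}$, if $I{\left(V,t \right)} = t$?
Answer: $\frac{1441}{3463} \approx 0.41611$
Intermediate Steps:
$\frac{-1377 + I{\left(-44,-64 \right)}}{-4192 + \left(-27\right)^{2}} = \frac{-1377 - 64}{-4192 + \left(-27\right)^{2}} = - \frac{1441}{-4192 + 729} = - \frac{1441}{-3463} = \left(-1441\right) \left(- \frac{1}{3463}\right) = \frac{1441}{3463}$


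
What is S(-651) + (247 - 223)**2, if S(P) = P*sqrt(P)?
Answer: 576 - 651*I*sqrt(651) ≈ 576.0 - 16610.0*I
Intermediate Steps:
S(P) = P**(3/2)
S(-651) + (247 - 223)**2 = (-651)**(3/2) + (247 - 223)**2 = -651*I*sqrt(651) + 24**2 = -651*I*sqrt(651) + 576 = 576 - 651*I*sqrt(651)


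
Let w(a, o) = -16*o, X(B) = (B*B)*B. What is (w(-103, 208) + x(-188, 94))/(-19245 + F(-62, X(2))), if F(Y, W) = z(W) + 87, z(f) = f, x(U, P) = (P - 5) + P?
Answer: 629/3830 ≈ 0.16423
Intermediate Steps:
x(U, P) = -5 + 2*P (x(U, P) = (-5 + P) + P = -5 + 2*P)
X(B) = B³ (X(B) = B²*B = B³)
F(Y, W) = 87 + W (F(Y, W) = W + 87 = 87 + W)
(w(-103, 208) + x(-188, 94))/(-19245 + F(-62, X(2))) = (-16*208 + (-5 + 2*94))/(-19245 + (87 + 2³)) = (-3328 + (-5 + 188))/(-19245 + (87 + 8)) = (-3328 + 183)/(-19245 + 95) = -3145/(-19150) = -3145*(-1/19150) = 629/3830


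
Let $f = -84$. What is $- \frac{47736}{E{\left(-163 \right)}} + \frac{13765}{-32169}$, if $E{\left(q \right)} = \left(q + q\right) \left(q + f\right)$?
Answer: $- \frac{101692489}{99627393} \approx -1.0207$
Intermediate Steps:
$E{\left(q \right)} = 2 q \left(-84 + q\right)$ ($E{\left(q \right)} = \left(q + q\right) \left(q - 84\right) = 2 q \left(-84 + q\right)$)
$- \frac{47736}{E{\left(-163 \right)}} + \frac{13765}{-32169} = - \frac{47736}{2 \left(-163\right) \left(-84 - 163\right)} + \frac{13765}{-32169} = - \frac{47736}{2 \left(-163\right) \left(-247\right)} + 13765 \left(- \frac{1}{32169}\right) = - \frac{47736}{80522} - \frac{13765}{32169} = \left(-47736\right) \frac{1}{80522} - \frac{13765}{32169} = - \frac{1836}{3097} - \frac{13765}{32169} = - \frac{101692489}{99627393}$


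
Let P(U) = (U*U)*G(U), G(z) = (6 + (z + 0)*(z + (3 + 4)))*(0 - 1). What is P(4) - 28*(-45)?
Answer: 460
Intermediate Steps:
G(z) = -6 - z*(7 + z) (G(z) = (6 + z*(z + 7))*(-1) = (6 + z*(7 + z))*(-1) = -6 - z*(7 + z))
P(U) = U²*(-6 - U² - 7*U) (P(U) = (U*U)*(-6 - U² - 7*U) = U²*(-6 - U² - 7*U))
P(4) - 28*(-45) = 4²*(-6 - 1*4² - 7*4) - 28*(-45) = 16*(-6 - 1*16 - 28) + 1260 = 16*(-6 - 16 - 28) + 1260 = 16*(-50) + 1260 = -800 + 1260 = 460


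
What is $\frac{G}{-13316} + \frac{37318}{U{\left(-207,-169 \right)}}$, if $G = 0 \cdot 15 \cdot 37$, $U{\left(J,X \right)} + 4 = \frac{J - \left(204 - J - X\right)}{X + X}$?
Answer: $- \frac{12613484}{565} \approx -22325.0$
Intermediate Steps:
$U{\left(J,X \right)} = -4 + \frac{-204 + X + 2 J}{2 X}$ ($U{\left(J,X \right)} = -4 + \frac{J - \left(204 - J - X\right)}{X + X} = -4 + \frac{J + \left(-204 + J + X\right)}{2 X} = -4 + \left(-204 + X + 2 J\right) \frac{1}{2 X} = -4 + \frac{-204 + X + 2 J}{2 X}$)
$G = 0$ ($G = 0 \cdot 37 = 0$)
$\frac{G}{-13316} + \frac{37318}{U{\left(-207,-169 \right)}} = \frac{0}{-13316} + \frac{37318}{\frac{1}{-169} \left(-102 - 207 - - \frac{1183}{2}\right)} = 0 \left(- \frac{1}{13316}\right) + \frac{37318}{\left(- \frac{1}{169}\right) \left(-102 - 207 + \frac{1183}{2}\right)} = 0 + \frac{37318}{\left(- \frac{1}{169}\right) \frac{565}{2}} = 0 + \frac{37318}{- \frac{565}{338}} = 0 + 37318 \left(- \frac{338}{565}\right) = 0 - \frac{12613484}{565} = - \frac{12613484}{565}$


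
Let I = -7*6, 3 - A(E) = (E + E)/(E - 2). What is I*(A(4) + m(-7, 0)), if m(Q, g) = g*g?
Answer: 42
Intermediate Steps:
A(E) = 3 - 2*E/(-2 + E) (A(E) = 3 - (E + E)/(E - 2) = 3 - 2*E/(-2 + E))
m(Q, g) = g**2
I = -42
I*(A(4) + m(-7, 0)) = -42*((-6 + 4)/(-2 + 4) + 0**2) = -42*(-2/2 + 0) = -42*((1/2)*(-2) + 0) = -42*(-1 + 0) = -42*(-1) = 42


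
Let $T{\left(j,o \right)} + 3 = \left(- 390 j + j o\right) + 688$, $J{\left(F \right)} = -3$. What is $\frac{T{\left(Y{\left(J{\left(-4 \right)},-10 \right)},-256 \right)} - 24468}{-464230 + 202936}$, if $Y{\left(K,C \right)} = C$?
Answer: $\frac{17323}{261294} \approx 0.066297$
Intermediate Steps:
$T{\left(j,o \right)} = 685 - 390 j + j o$ ($T{\left(j,o \right)} = -3 + \left(\left(- 390 j + j o\right) + 688\right) = -3 + \left(688 - 390 j + j o\right) = 685 - 390 j + j o$)
$\frac{T{\left(Y{\left(J{\left(-4 \right)},-10 \right)},-256 \right)} - 24468}{-464230 + 202936} = \frac{\left(685 - -3900 - -2560\right) - 24468}{-464230 + 202936} = \frac{\left(685 + 3900 + 2560\right) - 24468}{-261294} = \left(7145 - 24468\right) \left(- \frac{1}{261294}\right) = \left(-17323\right) \left(- \frac{1}{261294}\right) = \frac{17323}{261294}$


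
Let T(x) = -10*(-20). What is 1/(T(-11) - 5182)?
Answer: -1/4982 ≈ -0.00020072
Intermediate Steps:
T(x) = 200
1/(T(-11) - 5182) = 1/(200 - 5182) = 1/(-4982) = -1/4982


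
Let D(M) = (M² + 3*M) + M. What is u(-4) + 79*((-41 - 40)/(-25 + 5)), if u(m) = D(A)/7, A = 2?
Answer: 45033/140 ≈ 321.66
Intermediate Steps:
D(M) = M² + 4*M
u(m) = 12/7 (u(m) = (2*(4 + 2))/7 = (2*6)*(⅐) = 12*(⅐) = 12/7)
u(-4) + 79*((-41 - 40)/(-25 + 5)) = 12/7 + 79*((-41 - 40)/(-25 + 5)) = 12/7 + 79*(-81/(-20)) = 12/7 + 79*(-81*(-1/20)) = 12/7 + 79*(81/20) = 12/7 + 6399/20 = 45033/140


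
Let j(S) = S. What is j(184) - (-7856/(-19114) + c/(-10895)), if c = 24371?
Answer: 19348844847/104123515 ≈ 185.83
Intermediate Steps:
j(184) - (-7856/(-19114) + c/(-10895)) = 184 - (-7856/(-19114) + 24371/(-10895)) = 184 - (-7856*(-1/19114) + 24371*(-1/10895)) = 184 - (3928/9557 - 24371/10895) = 184 - 1*(-190118087/104123515) = 184 + 190118087/104123515 = 19348844847/104123515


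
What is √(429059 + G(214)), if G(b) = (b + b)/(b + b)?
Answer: 2*√107265 ≈ 655.03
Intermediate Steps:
G(b) = 1 (G(b) = (2*b)/((2*b)) = (2*b)*(1/(2*b)) = 1)
√(429059 + G(214)) = √(429059 + 1) = √429060 = 2*√107265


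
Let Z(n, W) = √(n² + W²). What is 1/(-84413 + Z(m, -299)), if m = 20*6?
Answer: -84413/7125450768 - √103801/7125450768 ≈ -1.1892e-5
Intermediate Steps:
m = 120
Z(n, W) = √(W² + n²)
1/(-84413 + Z(m, -299)) = 1/(-84413 + √((-299)² + 120²)) = 1/(-84413 + √(89401 + 14400)) = 1/(-84413 + √103801)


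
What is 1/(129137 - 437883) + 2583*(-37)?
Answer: -29507163967/308746 ≈ -95571.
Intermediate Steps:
1/(129137 - 437883) + 2583*(-37) = 1/(-308746) - 95571 = -1/308746 - 95571 = -29507163967/308746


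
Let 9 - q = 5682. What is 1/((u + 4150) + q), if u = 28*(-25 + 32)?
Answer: -1/1327 ≈ -0.00075358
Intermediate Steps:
u = 196 (u = 28*7 = 196)
q = -5673 (q = 9 - 1*5682 = 9 - 5682 = -5673)
1/((u + 4150) + q) = 1/((196 + 4150) - 5673) = 1/(4346 - 5673) = 1/(-1327) = -1/1327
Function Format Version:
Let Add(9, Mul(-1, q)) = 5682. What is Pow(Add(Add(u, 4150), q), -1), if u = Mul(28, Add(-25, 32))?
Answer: Rational(-1, 1327) ≈ -0.00075358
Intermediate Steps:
u = 196 (u = Mul(28, 7) = 196)
q = -5673 (q = Add(9, Mul(-1, 5682)) = Add(9, -5682) = -5673)
Pow(Add(Add(u, 4150), q), -1) = Pow(Add(Add(196, 4150), -5673), -1) = Pow(Add(4346, -5673), -1) = Pow(-1327, -1) = Rational(-1, 1327)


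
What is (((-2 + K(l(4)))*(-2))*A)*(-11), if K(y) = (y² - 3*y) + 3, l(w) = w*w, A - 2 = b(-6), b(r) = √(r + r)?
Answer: 9196 + 9196*I*√3 ≈ 9196.0 + 15928.0*I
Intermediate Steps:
b(r) = √2*√r (b(r) = √(2*r) = √2*√r)
A = 2 + 2*I*√3 (A = 2 + √2*√(-6) = 2 + √2*(I*√6) = 2 + 2*I*√3 ≈ 2.0 + 3.4641*I)
l(w) = w²
K(y) = 3 + y² - 3*y
(((-2 + K(l(4)))*(-2))*A)*(-11) = (((-2 + (3 + (4²)² - 3*4²))*(-2))*(2 + 2*I*√3))*(-11) = (((-2 + (3 + 16² - 3*16))*(-2))*(2 + 2*I*√3))*(-11) = (((-2 + (3 + 256 - 48))*(-2))*(2 + 2*I*√3))*(-11) = (((-2 + 211)*(-2))*(2 + 2*I*√3))*(-11) = ((209*(-2))*(2 + 2*I*√3))*(-11) = -418*(2 + 2*I*√3)*(-11) = (-836 - 836*I*√3)*(-11) = 9196 + 9196*I*√3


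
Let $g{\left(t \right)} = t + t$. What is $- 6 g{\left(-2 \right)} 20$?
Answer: $480$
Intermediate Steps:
$g{\left(t \right)} = 2 t$
$- 6 g{\left(-2 \right)} 20 = - 6 \cdot 2 \left(-2\right) 20 = \left(-6\right) \left(-4\right) 20 = 24 \cdot 20 = 480$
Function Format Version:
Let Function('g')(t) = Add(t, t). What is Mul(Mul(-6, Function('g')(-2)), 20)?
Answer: 480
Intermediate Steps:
Function('g')(t) = Mul(2, t)
Mul(Mul(-6, Function('g')(-2)), 20) = Mul(Mul(-6, Mul(2, -2)), 20) = Mul(Mul(-6, -4), 20) = Mul(24, 20) = 480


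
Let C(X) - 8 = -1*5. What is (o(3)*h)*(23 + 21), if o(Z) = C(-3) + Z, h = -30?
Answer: -7920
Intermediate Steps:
C(X) = 3 (C(X) = 8 - 1*5 = 8 - 5 = 3)
o(Z) = 3 + Z
(o(3)*h)*(23 + 21) = ((3 + 3)*(-30))*(23 + 21) = (6*(-30))*44 = -180*44 = -7920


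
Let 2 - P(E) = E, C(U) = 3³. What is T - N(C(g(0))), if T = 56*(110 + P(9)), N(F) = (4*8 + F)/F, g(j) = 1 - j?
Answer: 155677/27 ≈ 5765.8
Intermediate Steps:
C(U) = 27
N(F) = (32 + F)/F
P(E) = 2 - E
T = 5768 (T = 56*(110 + (2 - 1*9)) = 56*(110 + (2 - 9)) = 56*(110 - 7) = 56*103 = 5768)
T - N(C(g(0))) = 5768 - (32 + 27)/27 = 5768 - 59/27 = 155677/27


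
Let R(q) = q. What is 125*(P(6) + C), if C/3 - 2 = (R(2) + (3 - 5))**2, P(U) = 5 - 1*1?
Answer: 1250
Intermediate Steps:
P(U) = 4 (P(U) = 5 - 1 = 4)
C = 6 (C = 6 + 3*(2 + (3 - 5))**2 = 6 + 3*(2 - 2)**2 = 6 + 3*0**2 = 6 + 3*0 = 6 + 0 = 6)
125*(P(6) + C) = 125*(4 + 6) = 125*10 = 1250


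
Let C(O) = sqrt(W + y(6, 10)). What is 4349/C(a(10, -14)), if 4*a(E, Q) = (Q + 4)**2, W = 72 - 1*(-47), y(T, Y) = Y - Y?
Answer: 4349*sqrt(119)/119 ≈ 398.67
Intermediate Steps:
y(T, Y) = 0
W = 119 (W = 72 + 47 = 119)
a(E, Q) = (4 + Q)**2/4 (a(E, Q) = (Q + 4)**2/4 = (4 + Q)**2/4)
C(O) = sqrt(119) (C(O) = sqrt(119 + 0) = sqrt(119))
4349/C(a(10, -14)) = 4349/(sqrt(119)) = 4349*(sqrt(119)/119) = 4349*sqrt(119)/119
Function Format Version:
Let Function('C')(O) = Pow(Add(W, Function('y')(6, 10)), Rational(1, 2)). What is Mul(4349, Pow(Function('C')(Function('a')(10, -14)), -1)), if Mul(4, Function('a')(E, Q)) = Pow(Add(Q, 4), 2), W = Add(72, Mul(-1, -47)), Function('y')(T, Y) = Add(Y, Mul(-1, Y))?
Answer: Mul(Rational(4349, 119), Pow(119, Rational(1, 2))) ≈ 398.67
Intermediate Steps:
Function('y')(T, Y) = 0
W = 119 (W = Add(72, 47) = 119)
Function('a')(E, Q) = Mul(Rational(1, 4), Pow(Add(4, Q), 2)) (Function('a')(E, Q) = Mul(Rational(1, 4), Pow(Add(Q, 4), 2)) = Mul(Rational(1, 4), Pow(Add(4, Q), 2)))
Function('C')(O) = Pow(119, Rational(1, 2)) (Function('C')(O) = Pow(Add(119, 0), Rational(1, 2)) = Pow(119, Rational(1, 2)))
Mul(4349, Pow(Function('C')(Function('a')(10, -14)), -1)) = Mul(4349, Pow(Pow(119, Rational(1, 2)), -1)) = Mul(4349, Mul(Rational(1, 119), Pow(119, Rational(1, 2)))) = Mul(Rational(4349, 119), Pow(119, Rational(1, 2)))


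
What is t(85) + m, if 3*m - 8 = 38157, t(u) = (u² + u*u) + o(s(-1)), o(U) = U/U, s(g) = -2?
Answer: 81518/3 ≈ 27173.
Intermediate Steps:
o(U) = 1
t(u) = 1 + 2*u² (t(u) = (u² + u*u) + 1 = (u² + u²) + 1 = 2*u² + 1 = 1 + 2*u²)
m = 38165/3 (m = 8/3 + (⅓)*38157 = 8/3 + 12719 = 38165/3 ≈ 12722.)
t(85) + m = (1 + 2*85²) + 38165/3 = (1 + 2*7225) + 38165/3 = (1 + 14450) + 38165/3 = 14451 + 38165/3 = 81518/3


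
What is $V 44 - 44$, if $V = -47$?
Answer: $-2112$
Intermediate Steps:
$V 44 - 44 = \left(-47\right) 44 - 44 = -2068 - 44 = -2112$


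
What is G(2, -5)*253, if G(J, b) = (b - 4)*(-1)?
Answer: 2277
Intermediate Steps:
G(J, b) = 4 - b (G(J, b) = (-4 + b)*(-1) = 4 - b)
G(2, -5)*253 = (4 - 1*(-5))*253 = (4 + 5)*253 = 9*253 = 2277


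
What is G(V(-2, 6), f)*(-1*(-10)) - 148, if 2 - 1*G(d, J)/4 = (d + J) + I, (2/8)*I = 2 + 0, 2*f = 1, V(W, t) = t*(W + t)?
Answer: -1368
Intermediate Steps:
f = ½ (f = (½)*1 = ½ ≈ 0.50000)
I = 8 (I = 4*(2 + 0) = 4*2 = 8)
G(d, J) = -24 - 4*J - 4*d (G(d, J) = 8 - 4*((d + J) + 8) = 8 - 4*((J + d) + 8) = 8 - 4*(8 + J + d) = 8 + (-32 - 4*J - 4*d) = -24 - 4*J - 4*d)
G(V(-2, 6), f)*(-1*(-10)) - 148 = (-24 - 4*½ - 24*(-2 + 6))*(-1*(-10)) - 148 = (-24 - 2 - 24*4)*10 - 148 = (-24 - 2 - 4*24)*10 - 148 = (-24 - 2 - 96)*10 - 148 = -122*10 - 148 = -1220 - 148 = -1368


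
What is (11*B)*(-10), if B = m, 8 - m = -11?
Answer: -2090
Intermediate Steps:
m = 19 (m = 8 - 1*(-11) = 8 + 11 = 19)
B = 19
(11*B)*(-10) = (11*19)*(-10) = 209*(-10) = -2090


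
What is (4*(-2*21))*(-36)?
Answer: 6048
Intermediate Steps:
(4*(-2*21))*(-36) = (4*(-42))*(-36) = -168*(-36) = 6048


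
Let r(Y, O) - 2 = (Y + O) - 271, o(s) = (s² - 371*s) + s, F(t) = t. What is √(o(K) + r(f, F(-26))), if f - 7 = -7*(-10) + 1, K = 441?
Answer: √31094 ≈ 176.33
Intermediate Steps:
o(s) = s² - 370*s
f = 78 (f = 7 + (-7*(-10) + 1) = 7 + (70 + 1) = 7 + 71 = 78)
r(Y, O) = -269 + O + Y (r(Y, O) = 2 + ((Y + O) - 271) = 2 + ((O + Y) - 271) = 2 + (-271 + O + Y) = -269 + O + Y)
√(o(K) + r(f, F(-26))) = √(441*(-370 + 441) + (-269 - 26 + 78)) = √(441*71 - 217) = √(31311 - 217) = √31094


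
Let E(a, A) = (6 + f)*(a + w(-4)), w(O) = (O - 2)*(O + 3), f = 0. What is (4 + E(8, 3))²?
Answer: 7744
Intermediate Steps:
w(O) = (-2 + O)*(3 + O)
E(a, A) = 36 + 6*a (E(a, A) = (6 + 0)*(a + (-6 - 4 + (-4)²)) = 6*(a + (-6 - 4 + 16)) = 6*(a + 6) = 6*(6 + a) = 36 + 6*a)
(4 + E(8, 3))² = (4 + (36 + 6*8))² = (4 + (36 + 48))² = (4 + 84)² = 88² = 7744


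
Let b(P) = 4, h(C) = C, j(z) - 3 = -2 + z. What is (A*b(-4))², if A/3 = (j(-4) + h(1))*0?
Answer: 0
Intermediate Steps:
j(z) = 1 + z (j(z) = 3 + (-2 + z) = 1 + z)
A = 0 (A = 3*(((1 - 4) + 1)*0) = 3*((-3 + 1)*0) = 3*(-2*0) = 3*0 = 0)
(A*b(-4))² = (0*4)² = 0² = 0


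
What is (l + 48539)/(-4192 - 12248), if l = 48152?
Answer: -96691/16440 ≈ -5.8814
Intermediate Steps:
(l + 48539)/(-4192 - 12248) = (48152 + 48539)/(-4192 - 12248) = 96691/(-16440) = 96691*(-1/16440) = -96691/16440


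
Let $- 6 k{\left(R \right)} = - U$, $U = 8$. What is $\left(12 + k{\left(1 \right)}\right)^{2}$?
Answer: $\frac{1600}{9} \approx 177.78$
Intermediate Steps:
$k{\left(R \right)} = \frac{4}{3}$ ($k{\left(R \right)} = - \frac{\left(-1\right) 8}{6} = \left(- \frac{1}{6}\right) \left(-8\right) = \frac{4}{3}$)
$\left(12 + k{\left(1 \right)}\right)^{2} = \left(12 + \frac{4}{3}\right)^{2} = \left(\frac{40}{3}\right)^{2} = \frac{1600}{9}$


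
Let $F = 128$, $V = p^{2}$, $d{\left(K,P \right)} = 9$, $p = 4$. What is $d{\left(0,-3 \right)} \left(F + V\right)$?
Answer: $1296$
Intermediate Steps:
$V = 16$ ($V = 4^{2} = 16$)
$d{\left(0,-3 \right)} \left(F + V\right) = 9 \left(128 + 16\right) = 9 \cdot 144 = 1296$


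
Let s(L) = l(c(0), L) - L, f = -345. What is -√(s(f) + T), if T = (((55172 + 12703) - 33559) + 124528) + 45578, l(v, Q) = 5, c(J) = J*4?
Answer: -2*√51193 ≈ -452.52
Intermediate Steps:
c(J) = 4*J
s(L) = 5 - L
T = 204422 (T = ((67875 - 33559) + 124528) + 45578 = (34316 + 124528) + 45578 = 158844 + 45578 = 204422)
-√(s(f) + T) = -√((5 - 1*(-345)) + 204422) = -√((5 + 345) + 204422) = -√(350 + 204422) = -√204772 = -2*√51193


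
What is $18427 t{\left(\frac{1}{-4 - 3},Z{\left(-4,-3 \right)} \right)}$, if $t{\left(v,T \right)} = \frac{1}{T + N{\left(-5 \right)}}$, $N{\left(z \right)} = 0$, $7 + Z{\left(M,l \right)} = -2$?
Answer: $- \frac{18427}{9} \approx -2047.4$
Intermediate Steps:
$Z{\left(M,l \right)} = -9$ ($Z{\left(M,l \right)} = -7 - 2 = -9$)
$t{\left(v,T \right)} = \frac{1}{T}$ ($t{\left(v,T \right)} = \frac{1}{T + 0} = \frac{1}{T}$)
$18427 t{\left(\frac{1}{-4 - 3},Z{\left(-4,-3 \right)} \right)} = \frac{18427}{-9} = 18427 \left(- \frac{1}{9}\right) = - \frac{18427}{9}$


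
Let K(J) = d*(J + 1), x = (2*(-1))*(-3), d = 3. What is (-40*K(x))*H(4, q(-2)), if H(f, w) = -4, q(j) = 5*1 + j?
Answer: 3360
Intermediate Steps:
q(j) = 5 + j
x = 6 (x = -2*(-3) = 6)
K(J) = 3 + 3*J (K(J) = 3*(J + 1) = 3*(1 + J) = 3 + 3*J)
(-40*K(x))*H(4, q(-2)) = -40*(3 + 3*6)*(-4) = -40*(3 + 18)*(-4) = -40*21*(-4) = -840*(-4) = 3360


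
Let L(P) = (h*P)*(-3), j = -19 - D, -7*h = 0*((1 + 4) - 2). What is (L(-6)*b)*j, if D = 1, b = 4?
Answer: 0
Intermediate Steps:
h = 0 (h = -0*((1 + 4) - 2) = -0*(5 - 2) = -0*3 = -1/7*0 = 0)
j = -20 (j = -19 - 1*1 = -19 - 1 = -20)
L(P) = 0 (L(P) = (0*P)*(-3) = 0*(-3) = 0)
(L(-6)*b)*j = (0*4)*(-20) = 0*(-20) = 0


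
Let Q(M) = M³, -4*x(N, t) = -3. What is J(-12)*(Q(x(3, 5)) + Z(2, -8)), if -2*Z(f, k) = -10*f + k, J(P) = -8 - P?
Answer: 923/16 ≈ 57.688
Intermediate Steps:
Z(f, k) = 5*f - k/2 (Z(f, k) = -(-10*f + k)/2 = -(k - 10*f)/2 = 5*f - k/2)
x(N, t) = ¾ (x(N, t) = -¼*(-3) = ¾)
J(-12)*(Q(x(3, 5)) + Z(2, -8)) = (-8 - 1*(-12))*((¾)³ + (5*2 - ½*(-8))) = (-8 + 12)*(27/64 + (10 + 4)) = 4*(27/64 + 14) = 4*(923/64) = 923/16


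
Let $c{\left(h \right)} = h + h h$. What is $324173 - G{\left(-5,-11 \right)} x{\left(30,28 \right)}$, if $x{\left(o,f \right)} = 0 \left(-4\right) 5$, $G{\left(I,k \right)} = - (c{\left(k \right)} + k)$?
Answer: $324173$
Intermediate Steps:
$c{\left(h \right)} = h + h^{2}$
$G{\left(I,k \right)} = - k - k \left(1 + k\right)$ ($G{\left(I,k \right)} = - (k \left(1 + k\right) + k) = - (k + k \left(1 + k\right)) = - k - k \left(1 + k\right)$)
$x{\left(o,f \right)} = 0$ ($x{\left(o,f \right)} = 0 \cdot 5 = 0$)
$324173 - G{\left(-5,-11 \right)} x{\left(30,28 \right)} = 324173 - - 11 \left(-2 - -11\right) 0 = 324173 - - 11 \left(-2 + 11\right) 0 = 324173 - \left(-11\right) 9 \cdot 0 = 324173 - \left(-99\right) 0 = 324173 - 0 = 324173 + 0 = 324173$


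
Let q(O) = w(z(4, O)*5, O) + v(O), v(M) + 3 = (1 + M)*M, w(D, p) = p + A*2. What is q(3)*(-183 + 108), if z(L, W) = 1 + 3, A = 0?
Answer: -900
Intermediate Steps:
z(L, W) = 4
w(D, p) = p (w(D, p) = p + 0*2 = p + 0 = p)
v(M) = -3 + M*(1 + M) (v(M) = -3 + (1 + M)*M = -3 + M*(1 + M))
q(O) = -3 + O**2 + 2*O (q(O) = O + (-3 + O + O**2) = -3 + O**2 + 2*O)
q(3)*(-183 + 108) = (-3 + 3**2 + 2*3)*(-183 + 108) = (-3 + 9 + 6)*(-75) = 12*(-75) = -900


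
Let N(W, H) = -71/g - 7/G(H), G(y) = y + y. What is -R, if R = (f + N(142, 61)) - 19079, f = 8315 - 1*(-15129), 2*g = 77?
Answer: -40986947/9394 ≈ -4363.1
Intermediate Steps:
G(y) = 2*y
g = 77/2 (g = (½)*77 = 77/2 ≈ 38.500)
N(W, H) = -142/77 - 7/(2*H) (N(W, H) = -71/77/2 - 7*1/(2*H) = -71*2/77 - 7/(2*H) = -142/77 - 7/(2*H))
f = 23444 (f = 8315 + 15129 = 23444)
R = 40986947/9394 (R = (23444 + (1/154)*(-539 - 284*61)/61) - 19079 = (23444 + (1/154)*(1/61)*(-539 - 17324)) - 19079 = (23444 + (1/154)*(1/61)*(-17863)) - 19079 = (23444 - 17863/9394) - 19079 = 220215073/9394 - 19079 = 40986947/9394 ≈ 4363.1)
-R = -1*40986947/9394 = -40986947/9394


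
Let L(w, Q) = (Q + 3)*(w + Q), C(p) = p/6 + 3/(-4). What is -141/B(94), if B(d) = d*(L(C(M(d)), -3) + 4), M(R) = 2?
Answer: -3/8 ≈ -0.37500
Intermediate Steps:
C(p) = -¾ + p/6 (C(p) = p*(⅙) + 3*(-¼) = p/6 - ¾ = -¾ + p/6)
L(w, Q) = (3 + Q)*(Q + w)
B(d) = 4*d (B(d) = d*(((-3)² + 3*(-3) + 3*(-¾ + (⅙)*2) - 3*(-¾ + (⅙)*2)) + 4) = d*((9 - 9 + 3*(-¾ + ⅓) - 3*(-¾ + ⅓)) + 4) = d*((9 - 9 + 3*(-5/12) - 3*(-5/12)) + 4) = d*((9 - 9 - 5/4 + 5/4) + 4) = d*(0 + 4) = d*4 = 4*d)
-141/B(94) = -141/(4*94) = -141/376 = -141*1/376 = -3/8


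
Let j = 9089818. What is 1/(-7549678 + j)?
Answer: 1/1540140 ≈ 6.4929e-7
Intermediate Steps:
1/(-7549678 + j) = 1/(-7549678 + 9089818) = 1/1540140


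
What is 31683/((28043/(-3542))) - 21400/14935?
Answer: -11562920918/2888429 ≈ -4003.2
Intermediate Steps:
31683/((28043/(-3542))) - 21400/14935 = 31683/((28043*(-1/3542))) - 21400*1/14935 = 31683/(-28043/3542) - 4280/2987 = 31683*(-3542/28043) - 4280/2987 = -112221186/28043 - 4280/2987 = -11562920918/2888429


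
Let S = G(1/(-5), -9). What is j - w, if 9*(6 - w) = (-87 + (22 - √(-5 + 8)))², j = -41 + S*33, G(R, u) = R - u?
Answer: 32093/45 + 130*√3/9 ≈ 738.20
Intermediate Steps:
S = 44/5 (S = 1/(-5) - 1*(-9) = -⅕ + 9 = 44/5 ≈ 8.8000)
j = 1247/5 (j = -41 + (44/5)*33 = -41 + 1452/5 = 1247/5 ≈ 249.40)
w = 6 - (-65 - √3)²/9 (w = 6 - (-87 + (22 - √(-5 + 8)))²/9 = 6 - (-87 + (22 - √3))²/9 = 6 - (-65 - √3)²/9 ≈ -488.80)
j - w = 1247/5 - (6 - (65 + √3)²/9) = 1247/5 + (-6 + (65 + √3)²/9) = 1217/5 + (65 + √3)²/9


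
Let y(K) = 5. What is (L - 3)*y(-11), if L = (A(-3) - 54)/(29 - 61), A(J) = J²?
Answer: -255/32 ≈ -7.9688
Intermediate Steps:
L = 45/32 (L = ((-3)² - 54)/(29 - 61) = (9 - 54)/(-32) = -45*(-1/32) = 45/32 ≈ 1.4063)
(L - 3)*y(-11) = (45/32 - 3)*5 = -51/32*5 = -255/32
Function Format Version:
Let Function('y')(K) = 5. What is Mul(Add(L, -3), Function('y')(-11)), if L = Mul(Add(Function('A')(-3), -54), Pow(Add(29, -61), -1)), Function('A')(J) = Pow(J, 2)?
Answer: Rational(-255, 32) ≈ -7.9688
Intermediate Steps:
L = Rational(45, 32) (L = Mul(Add(Pow(-3, 2), -54), Pow(Add(29, -61), -1)) = Mul(Add(9, -54), Pow(-32, -1)) = Mul(-45, Rational(-1, 32)) = Rational(45, 32) ≈ 1.4063)
Mul(Add(L, -3), Function('y')(-11)) = Mul(Add(Rational(45, 32), -3), 5) = Mul(Rational(-51, 32), 5) = Rational(-255, 32)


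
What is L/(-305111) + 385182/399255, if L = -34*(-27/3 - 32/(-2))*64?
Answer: 41201572454/40605697435 ≈ 1.0147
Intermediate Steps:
L = -15232 (L = -34*(-27*⅓ - 32*(-½))*64 = -34*(-9 + 16)*64 = -34*7*64 = -238*64 = -15232)
L/(-305111) + 385182/399255 = -15232/(-305111) + 385182/399255 = -15232*(-1/305111) + 385182*(1/399255) = 15232/305111 + 128394/133085 = 41201572454/40605697435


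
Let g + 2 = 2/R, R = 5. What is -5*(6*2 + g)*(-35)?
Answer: 1820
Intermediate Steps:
g = -8/5 (g = -2 + 2/5 = -8/5 ≈ -1.6000)
-5*(6*2 + g)*(-35) = -5*(6*2 - 8/5)*(-35) = -5*(12 - 8/5)*(-35) = -5*52/5*(-35) = -52*(-35) = 1820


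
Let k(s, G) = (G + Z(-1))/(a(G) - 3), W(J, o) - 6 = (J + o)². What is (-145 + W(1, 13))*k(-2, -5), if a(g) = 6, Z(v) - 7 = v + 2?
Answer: 57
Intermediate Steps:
Z(v) = 9 + v (Z(v) = 7 + (v + 2) = 7 + (2 + v) = 9 + v)
W(J, o) = 6 + (J + o)²
k(s, G) = 8/3 + G/3 (k(s, G) = (G + (9 - 1))/(6 - 3) = (G + 8)/3 = (8 + G)*(⅓) = 8/3 + G/3)
(-145 + W(1, 13))*k(-2, -5) = (-145 + (6 + (1 + 13)²))*(8/3 + (⅓)*(-5)) = (-145 + (6 + 14²))*(8/3 - 5/3) = (-145 + (6 + 196))*1 = (-145 + 202)*1 = 57*1 = 57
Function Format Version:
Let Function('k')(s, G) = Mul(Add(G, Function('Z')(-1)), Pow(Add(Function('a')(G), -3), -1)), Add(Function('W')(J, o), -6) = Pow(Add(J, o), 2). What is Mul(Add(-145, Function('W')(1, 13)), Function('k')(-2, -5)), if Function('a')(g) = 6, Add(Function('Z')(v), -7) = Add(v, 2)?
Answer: 57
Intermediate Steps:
Function('Z')(v) = Add(9, v) (Function('Z')(v) = Add(7, Add(v, 2)) = Add(7, Add(2, v)) = Add(9, v))
Function('W')(J, o) = Add(6, Pow(Add(J, o), 2))
Function('k')(s, G) = Add(Rational(8, 3), Mul(Rational(1, 3), G)) (Function('k')(s, G) = Mul(Add(G, Add(9, -1)), Pow(Add(6, -3), -1)) = Mul(Add(G, 8), Pow(3, -1)) = Mul(Add(8, G), Rational(1, 3)) = Add(Rational(8, 3), Mul(Rational(1, 3), G)))
Mul(Add(-145, Function('W')(1, 13)), Function('k')(-2, -5)) = Mul(Add(-145, Add(6, Pow(Add(1, 13), 2))), Add(Rational(8, 3), Mul(Rational(1, 3), -5))) = Mul(Add(-145, Add(6, Pow(14, 2))), Add(Rational(8, 3), Rational(-5, 3))) = Mul(Add(-145, Add(6, 196)), 1) = Mul(Add(-145, 202), 1) = Mul(57, 1) = 57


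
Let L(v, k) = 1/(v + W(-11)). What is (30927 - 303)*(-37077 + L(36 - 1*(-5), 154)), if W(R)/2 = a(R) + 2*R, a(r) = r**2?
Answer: -271371574848/239 ≈ -1.1354e+9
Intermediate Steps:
W(R) = 2*R**2 + 4*R (W(R) = 2*(R**2 + 2*R) = 2*R**2 + 4*R)
L(v, k) = 1/(198 + v) (L(v, k) = 1/(v + 2*(-11)*(2 - 11)) = 1/(v + 2*(-11)*(-9)) = 1/(v + 198) = 1/(198 + v))
(30927 - 303)*(-37077 + L(36 - 1*(-5), 154)) = (30927 - 303)*(-37077 + 1/(198 + (36 - 1*(-5)))) = 30624*(-37077 + 1/(198 + (36 + 5))) = 30624*(-37077 + 1/(198 + 41)) = 30624*(-37077 + 1/239) = 30624*(-8861402/239) = -271371574848/239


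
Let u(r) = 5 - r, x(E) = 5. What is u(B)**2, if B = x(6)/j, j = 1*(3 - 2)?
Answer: 0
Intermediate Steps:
j = 1 (j = 1*1 = 1)
B = 5 (B = 5/1 = 5*1 = 5)
u(B)**2 = (5 - 1*5)**2 = (5 - 5)**2 = 0**2 = 0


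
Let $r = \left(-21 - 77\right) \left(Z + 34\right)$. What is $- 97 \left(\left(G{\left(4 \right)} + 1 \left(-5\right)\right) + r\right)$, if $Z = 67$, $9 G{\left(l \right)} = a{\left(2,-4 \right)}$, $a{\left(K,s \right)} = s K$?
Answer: $\frac{8646095}{9} \approx 9.6068 \cdot 10^{5}$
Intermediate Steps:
$a{\left(K,s \right)} = K s$
$G{\left(l \right)} = - \frac{8}{9}$ ($G{\left(l \right)} = \frac{2 \left(-4\right)}{9} = \frac{1}{9} \left(-8\right) = - \frac{8}{9}$)
$r = -9898$ ($r = \left(-21 - 77\right) \left(67 + 34\right) = \left(-98\right) 101 = -9898$)
$- 97 \left(\left(G{\left(4 \right)} + 1 \left(-5\right)\right) + r\right) = - 97 \left(\left(- \frac{8}{9} + 1 \left(-5\right)\right) - 9898\right) = - 97 \left(\left(- \frac{8}{9} - 5\right) - 9898\right) = - 97 \left(- \frac{53}{9} - 9898\right) = \left(-97\right) \left(- \frac{89135}{9}\right) = \frac{8646095}{9}$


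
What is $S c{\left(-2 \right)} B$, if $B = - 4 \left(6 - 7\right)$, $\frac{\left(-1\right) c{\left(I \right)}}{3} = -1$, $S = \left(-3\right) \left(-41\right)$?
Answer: $1476$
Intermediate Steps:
$S = 123$
$c{\left(I \right)} = 3$ ($c{\left(I \right)} = \left(-3\right) \left(-1\right) = 3$)
$B = 4$ ($B = \left(-4\right) \left(-1\right) = 4$)
$S c{\left(-2 \right)} B = 123 \cdot 3 \cdot 4 = 369 \cdot 4 = 1476$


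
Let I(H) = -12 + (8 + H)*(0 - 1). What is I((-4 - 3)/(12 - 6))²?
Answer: 12769/36 ≈ 354.69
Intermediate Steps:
I(H) = -20 - H (I(H) = -12 + (8 + H)*(-1) = -12 + (-8 - H) = -20 - H)
I((-4 - 3)/(12 - 6))² = (-20 - (-4 - 3)/(12 - 6))² = (-20 - (-7)/6)² = (-20 - 1*(-7/6))² = (-20 + 7/6)² = (-113/6)² = 12769/36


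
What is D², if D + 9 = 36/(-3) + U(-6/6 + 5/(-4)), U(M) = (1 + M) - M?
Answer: 400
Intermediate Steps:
U(M) = 1
D = -20 (D = -9 + (36/(-3) + 1) = -9 + (-⅓*36 + 1) = -9 + (-12 + 1) = -9 - 11 = -20)
D² = (-20)² = 400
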